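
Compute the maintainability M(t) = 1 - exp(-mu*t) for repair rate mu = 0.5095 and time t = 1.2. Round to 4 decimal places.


mu = 0.5095, t = 1.2
mu * t = 0.5095 * 1.2 = 0.6114
exp(-0.6114) = 0.5426
M(t) = 1 - 0.5426
M(t) = 0.4574

0.4574


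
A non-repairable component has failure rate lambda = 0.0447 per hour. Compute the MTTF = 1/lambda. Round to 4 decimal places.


lambda = 0.0447
MTTF = 1 / 0.0447
MTTF = 22.3714

22.3714


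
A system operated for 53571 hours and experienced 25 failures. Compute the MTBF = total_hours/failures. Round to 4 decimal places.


total_hours = 53571
failures = 25
MTBF = 53571 / 25
MTBF = 2142.84

2142.84


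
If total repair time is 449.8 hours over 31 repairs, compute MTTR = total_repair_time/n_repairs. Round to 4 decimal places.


total_repair_time = 449.8
n_repairs = 31
MTTR = 449.8 / 31
MTTR = 14.5097

14.5097


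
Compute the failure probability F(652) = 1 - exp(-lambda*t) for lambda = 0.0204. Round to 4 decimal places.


lambda = 0.0204, t = 652
lambda * t = 13.3008
exp(-13.3008) = 0.0
F(t) = 1 - 0.0
F(t) = 1.0

1.0


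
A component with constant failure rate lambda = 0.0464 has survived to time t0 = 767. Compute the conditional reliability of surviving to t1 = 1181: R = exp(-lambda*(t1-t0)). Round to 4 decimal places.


lambda = 0.0464
t0 = 767, t1 = 1181
t1 - t0 = 414
lambda * (t1-t0) = 0.0464 * 414 = 19.2096
R = exp(-19.2096)
R = 0.0

0.0


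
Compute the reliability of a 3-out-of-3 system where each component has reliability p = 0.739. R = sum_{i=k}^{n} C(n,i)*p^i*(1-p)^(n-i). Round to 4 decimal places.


k = 3, n = 3, p = 0.739
i=3: C(3,3)=1 * 0.739^3 * 0.261^0 = 0.4036
R = sum of terms = 0.4036

0.4036


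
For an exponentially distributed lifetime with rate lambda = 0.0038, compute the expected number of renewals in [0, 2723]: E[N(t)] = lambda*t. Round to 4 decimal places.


lambda = 0.0038
t = 2723
E[N(t)] = lambda * t
E[N(t)] = 0.0038 * 2723
E[N(t)] = 10.3474

10.3474


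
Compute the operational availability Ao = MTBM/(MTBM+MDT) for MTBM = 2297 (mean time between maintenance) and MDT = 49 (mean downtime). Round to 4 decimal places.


MTBM = 2297
MDT = 49
MTBM + MDT = 2346
Ao = 2297 / 2346
Ao = 0.9791

0.9791


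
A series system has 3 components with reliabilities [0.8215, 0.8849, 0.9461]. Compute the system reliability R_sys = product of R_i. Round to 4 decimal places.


Components: [0.8215, 0.8849, 0.9461]
After component 1 (R=0.8215): product = 0.8215
After component 2 (R=0.8849): product = 0.7269
After component 3 (R=0.9461): product = 0.6878
R_sys = 0.6878

0.6878


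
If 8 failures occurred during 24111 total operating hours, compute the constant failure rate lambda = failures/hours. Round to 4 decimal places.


failures = 8
total_hours = 24111
lambda = 8 / 24111
lambda = 0.0003

0.0003


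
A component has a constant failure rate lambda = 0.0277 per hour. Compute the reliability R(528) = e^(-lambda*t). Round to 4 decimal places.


lambda = 0.0277
t = 528
lambda * t = 14.6256
R(t) = e^(-14.6256)
R(t) = 0.0

0.0


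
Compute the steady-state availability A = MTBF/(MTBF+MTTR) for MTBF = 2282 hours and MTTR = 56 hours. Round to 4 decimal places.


MTBF = 2282
MTTR = 56
MTBF + MTTR = 2338
A = 2282 / 2338
A = 0.976

0.976


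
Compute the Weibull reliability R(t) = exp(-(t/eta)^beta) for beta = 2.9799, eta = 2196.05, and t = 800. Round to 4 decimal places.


beta = 2.9799, eta = 2196.05, t = 800
t/eta = 800 / 2196.05 = 0.3643
(t/eta)^beta = 0.3643^2.9799 = 0.0493
R(t) = exp(-0.0493)
R(t) = 0.9519

0.9519


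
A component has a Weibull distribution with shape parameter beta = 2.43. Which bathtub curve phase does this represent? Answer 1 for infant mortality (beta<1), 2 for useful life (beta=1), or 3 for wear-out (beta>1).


beta = 2.43
Compare beta to 1:
beta < 1 => infant mortality (phase 1)
beta = 1 => useful life (phase 2)
beta > 1 => wear-out (phase 3)
Since beta = 2.43, this is wear-out (increasing failure rate)
Phase = 3

3


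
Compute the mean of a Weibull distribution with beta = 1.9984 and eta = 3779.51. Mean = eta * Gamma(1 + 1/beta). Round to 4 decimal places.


beta = 1.9984, eta = 3779.51
1/beta = 0.5004
1 + 1/beta = 1.5004
Gamma(1.5004) = 0.8862
Mean = 3779.51 * 0.8862
Mean = 3349.5527

3349.5527


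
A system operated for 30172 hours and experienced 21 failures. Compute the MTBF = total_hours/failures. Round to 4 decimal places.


total_hours = 30172
failures = 21
MTBF = 30172 / 21
MTBF = 1436.7619

1436.7619


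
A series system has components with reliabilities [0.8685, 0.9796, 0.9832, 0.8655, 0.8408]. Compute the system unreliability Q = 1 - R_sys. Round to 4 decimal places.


Components: [0.8685, 0.9796, 0.9832, 0.8655, 0.8408]
After component 1: product = 0.8685
After component 2: product = 0.8508
After component 3: product = 0.8365
After component 4: product = 0.724
After component 5: product = 0.6087
R_sys = 0.6087
Q = 1 - 0.6087 = 0.3913

0.3913


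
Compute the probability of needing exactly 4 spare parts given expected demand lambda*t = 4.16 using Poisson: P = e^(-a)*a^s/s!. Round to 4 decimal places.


a = 4.16, s = 4
e^(-a) = e^(-4.16) = 0.0156
a^s = 4.16^4 = 299.4838
s! = 24
P = 0.0156 * 299.4838 / 24
P = 0.1948

0.1948


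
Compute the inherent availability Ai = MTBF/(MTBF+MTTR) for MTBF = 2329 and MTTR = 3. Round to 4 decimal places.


MTBF = 2329
MTTR = 3
MTBF + MTTR = 2332
Ai = 2329 / 2332
Ai = 0.9987

0.9987


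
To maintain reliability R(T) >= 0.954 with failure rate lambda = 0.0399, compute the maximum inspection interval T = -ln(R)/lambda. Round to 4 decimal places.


R_target = 0.954
lambda = 0.0399
-ln(0.954) = 0.0471
T = 0.0471 / 0.0399
T = 1.1802

1.1802


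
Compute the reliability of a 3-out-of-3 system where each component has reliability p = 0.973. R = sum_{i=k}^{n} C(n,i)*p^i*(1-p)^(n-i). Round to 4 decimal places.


k = 3, n = 3, p = 0.973
i=3: C(3,3)=1 * 0.973^3 * 0.027^0 = 0.9212
R = sum of terms = 0.9212

0.9212


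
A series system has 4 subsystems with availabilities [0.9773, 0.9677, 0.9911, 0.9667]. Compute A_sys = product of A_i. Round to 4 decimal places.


Subsystems: [0.9773, 0.9677, 0.9911, 0.9667]
After subsystem 1 (A=0.9773): product = 0.9773
After subsystem 2 (A=0.9677): product = 0.9457
After subsystem 3 (A=0.9911): product = 0.9373
After subsystem 4 (A=0.9667): product = 0.9061
A_sys = 0.9061

0.9061


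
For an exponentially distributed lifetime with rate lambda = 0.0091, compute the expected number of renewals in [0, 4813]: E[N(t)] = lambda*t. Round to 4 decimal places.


lambda = 0.0091
t = 4813
E[N(t)] = lambda * t
E[N(t)] = 0.0091 * 4813
E[N(t)] = 43.7983

43.7983


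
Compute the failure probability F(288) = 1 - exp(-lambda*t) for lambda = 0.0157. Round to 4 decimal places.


lambda = 0.0157, t = 288
lambda * t = 4.5216
exp(-4.5216) = 0.0109
F(t) = 1 - 0.0109
F(t) = 0.9891

0.9891


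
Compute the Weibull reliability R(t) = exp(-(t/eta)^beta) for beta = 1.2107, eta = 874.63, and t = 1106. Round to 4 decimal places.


beta = 1.2107, eta = 874.63, t = 1106
t/eta = 1106 / 874.63 = 1.2645
(t/eta)^beta = 1.2645^1.2107 = 1.3286
R(t) = exp(-1.3286)
R(t) = 0.2648

0.2648


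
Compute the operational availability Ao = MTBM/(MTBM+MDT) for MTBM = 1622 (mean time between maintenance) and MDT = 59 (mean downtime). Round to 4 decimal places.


MTBM = 1622
MDT = 59
MTBM + MDT = 1681
Ao = 1622 / 1681
Ao = 0.9649

0.9649


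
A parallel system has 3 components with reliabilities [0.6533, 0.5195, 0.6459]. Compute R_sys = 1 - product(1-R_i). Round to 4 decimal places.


Components: [0.6533, 0.5195, 0.6459]
(1 - 0.6533) = 0.3467, running product = 0.3467
(1 - 0.5195) = 0.4805, running product = 0.1666
(1 - 0.6459) = 0.3541, running product = 0.059
Product of (1-R_i) = 0.059
R_sys = 1 - 0.059 = 0.941

0.941


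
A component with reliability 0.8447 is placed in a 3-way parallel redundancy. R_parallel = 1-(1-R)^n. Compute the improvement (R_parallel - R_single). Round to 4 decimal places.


R_single = 0.8447, n = 3
1 - R_single = 0.1553
(1 - R_single)^n = 0.1553^3 = 0.0037
R_parallel = 1 - 0.0037 = 0.9963
Improvement = 0.9963 - 0.8447
Improvement = 0.1516

0.1516


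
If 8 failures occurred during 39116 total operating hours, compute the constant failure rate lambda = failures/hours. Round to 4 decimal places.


failures = 8
total_hours = 39116
lambda = 8 / 39116
lambda = 0.0002

0.0002


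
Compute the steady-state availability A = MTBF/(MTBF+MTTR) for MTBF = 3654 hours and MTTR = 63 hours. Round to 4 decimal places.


MTBF = 3654
MTTR = 63
MTBF + MTTR = 3717
A = 3654 / 3717
A = 0.9831

0.9831


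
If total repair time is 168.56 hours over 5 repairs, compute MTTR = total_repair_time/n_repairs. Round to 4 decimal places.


total_repair_time = 168.56
n_repairs = 5
MTTR = 168.56 / 5
MTTR = 33.712

33.712


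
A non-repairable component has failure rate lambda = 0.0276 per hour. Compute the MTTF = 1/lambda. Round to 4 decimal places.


lambda = 0.0276
MTTF = 1 / 0.0276
MTTF = 36.2319

36.2319


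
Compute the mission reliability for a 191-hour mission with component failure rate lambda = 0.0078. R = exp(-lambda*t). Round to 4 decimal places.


lambda = 0.0078
mission_time = 191
lambda * t = 0.0078 * 191 = 1.4898
R = exp(-1.4898)
R = 0.2254

0.2254


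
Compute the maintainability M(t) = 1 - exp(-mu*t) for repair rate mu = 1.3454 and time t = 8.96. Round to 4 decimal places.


mu = 1.3454, t = 8.96
mu * t = 1.3454 * 8.96 = 12.0548
exp(-12.0548) = 0.0
M(t) = 1 - 0.0
M(t) = 1.0

1.0


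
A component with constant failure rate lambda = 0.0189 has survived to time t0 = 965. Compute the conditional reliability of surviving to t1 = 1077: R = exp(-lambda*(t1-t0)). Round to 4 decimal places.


lambda = 0.0189
t0 = 965, t1 = 1077
t1 - t0 = 112
lambda * (t1-t0) = 0.0189 * 112 = 2.1168
R = exp(-2.1168)
R = 0.1204

0.1204


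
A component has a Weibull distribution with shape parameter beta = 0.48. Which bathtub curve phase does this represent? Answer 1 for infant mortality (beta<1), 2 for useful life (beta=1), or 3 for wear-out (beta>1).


beta = 0.48
Compare beta to 1:
beta < 1 => infant mortality (phase 1)
beta = 1 => useful life (phase 2)
beta > 1 => wear-out (phase 3)
Since beta = 0.48, this is infant mortality (decreasing failure rate)
Phase = 1

1


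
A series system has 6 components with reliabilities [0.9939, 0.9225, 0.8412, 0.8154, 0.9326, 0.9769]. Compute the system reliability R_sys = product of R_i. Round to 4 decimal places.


Components: [0.9939, 0.9225, 0.8412, 0.8154, 0.9326, 0.9769]
After component 1 (R=0.9939): product = 0.9939
After component 2 (R=0.9225): product = 0.9169
After component 3 (R=0.8412): product = 0.7713
After component 4 (R=0.8154): product = 0.6289
After component 5 (R=0.9326): product = 0.5865
After component 6 (R=0.9769): product = 0.573
R_sys = 0.573

0.573


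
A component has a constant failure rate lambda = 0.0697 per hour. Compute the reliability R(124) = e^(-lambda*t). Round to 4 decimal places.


lambda = 0.0697
t = 124
lambda * t = 8.6428
R(t) = e^(-8.6428)
R(t) = 0.0002

0.0002


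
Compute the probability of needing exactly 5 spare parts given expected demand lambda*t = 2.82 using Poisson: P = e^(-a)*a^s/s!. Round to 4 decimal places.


a = 2.82, s = 5
e^(-a) = e^(-2.82) = 0.0596
a^s = 2.82^5 = 178.3387
s! = 120
P = 0.0596 * 178.3387 / 120
P = 0.0886

0.0886


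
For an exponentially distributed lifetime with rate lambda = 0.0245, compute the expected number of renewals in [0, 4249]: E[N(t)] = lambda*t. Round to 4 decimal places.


lambda = 0.0245
t = 4249
E[N(t)] = lambda * t
E[N(t)] = 0.0245 * 4249
E[N(t)] = 104.1005

104.1005


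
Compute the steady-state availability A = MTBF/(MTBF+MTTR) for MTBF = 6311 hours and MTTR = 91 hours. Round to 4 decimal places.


MTBF = 6311
MTTR = 91
MTBF + MTTR = 6402
A = 6311 / 6402
A = 0.9858

0.9858


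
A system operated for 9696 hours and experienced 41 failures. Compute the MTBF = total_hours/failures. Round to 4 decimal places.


total_hours = 9696
failures = 41
MTBF = 9696 / 41
MTBF = 236.4878

236.4878


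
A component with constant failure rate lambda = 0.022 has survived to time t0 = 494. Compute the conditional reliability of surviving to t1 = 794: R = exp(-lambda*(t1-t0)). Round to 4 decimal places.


lambda = 0.022
t0 = 494, t1 = 794
t1 - t0 = 300
lambda * (t1-t0) = 0.022 * 300 = 6.6
R = exp(-6.6)
R = 0.0014

0.0014


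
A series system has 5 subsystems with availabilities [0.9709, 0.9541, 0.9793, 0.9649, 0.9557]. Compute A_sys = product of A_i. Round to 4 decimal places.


Subsystems: [0.9709, 0.9541, 0.9793, 0.9649, 0.9557]
After subsystem 1 (A=0.9709): product = 0.9709
After subsystem 2 (A=0.9541): product = 0.9263
After subsystem 3 (A=0.9793): product = 0.9072
After subsystem 4 (A=0.9649): product = 0.8753
After subsystem 5 (A=0.9557): product = 0.8365
A_sys = 0.8365

0.8365


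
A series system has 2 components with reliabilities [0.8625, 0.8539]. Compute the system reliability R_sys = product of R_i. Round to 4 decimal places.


Components: [0.8625, 0.8539]
After component 1 (R=0.8625): product = 0.8625
After component 2 (R=0.8539): product = 0.7365
R_sys = 0.7365

0.7365


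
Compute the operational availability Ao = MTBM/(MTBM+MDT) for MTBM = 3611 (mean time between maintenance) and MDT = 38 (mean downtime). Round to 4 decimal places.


MTBM = 3611
MDT = 38
MTBM + MDT = 3649
Ao = 3611 / 3649
Ao = 0.9896

0.9896


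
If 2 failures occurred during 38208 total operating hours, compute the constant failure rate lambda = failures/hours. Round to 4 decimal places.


failures = 2
total_hours = 38208
lambda = 2 / 38208
lambda = 0.0001

0.0001


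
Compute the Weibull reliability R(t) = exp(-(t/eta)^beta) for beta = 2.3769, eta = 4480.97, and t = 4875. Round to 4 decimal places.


beta = 2.3769, eta = 4480.97, t = 4875
t/eta = 4875 / 4480.97 = 1.0879
(t/eta)^beta = 1.0879^2.3769 = 1.2218
R(t) = exp(-1.2218)
R(t) = 0.2947

0.2947


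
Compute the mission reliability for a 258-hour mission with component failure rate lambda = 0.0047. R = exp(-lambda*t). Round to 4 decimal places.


lambda = 0.0047
mission_time = 258
lambda * t = 0.0047 * 258 = 1.2126
R = exp(-1.2126)
R = 0.2974

0.2974


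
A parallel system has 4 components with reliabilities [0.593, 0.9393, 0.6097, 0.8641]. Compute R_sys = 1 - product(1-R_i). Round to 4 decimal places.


Components: [0.593, 0.9393, 0.6097, 0.8641]
(1 - 0.593) = 0.407, running product = 0.407
(1 - 0.9393) = 0.0607, running product = 0.0247
(1 - 0.6097) = 0.3903, running product = 0.0096
(1 - 0.8641) = 0.1359, running product = 0.0013
Product of (1-R_i) = 0.0013
R_sys = 1 - 0.0013 = 0.9987

0.9987


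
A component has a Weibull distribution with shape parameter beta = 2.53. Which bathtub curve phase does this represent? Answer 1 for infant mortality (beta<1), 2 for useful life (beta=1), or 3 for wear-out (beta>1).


beta = 2.53
Compare beta to 1:
beta < 1 => infant mortality (phase 1)
beta = 1 => useful life (phase 2)
beta > 1 => wear-out (phase 3)
Since beta = 2.53, this is wear-out (increasing failure rate)
Phase = 3

3


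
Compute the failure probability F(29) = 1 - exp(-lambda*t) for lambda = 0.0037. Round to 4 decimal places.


lambda = 0.0037, t = 29
lambda * t = 0.1073
exp(-0.1073) = 0.8983
F(t) = 1 - 0.8983
F(t) = 0.1017

0.1017


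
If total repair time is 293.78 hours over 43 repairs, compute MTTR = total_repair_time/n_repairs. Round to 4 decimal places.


total_repair_time = 293.78
n_repairs = 43
MTTR = 293.78 / 43
MTTR = 6.8321

6.8321


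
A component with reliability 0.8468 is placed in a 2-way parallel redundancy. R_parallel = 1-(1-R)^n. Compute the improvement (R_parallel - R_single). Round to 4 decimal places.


R_single = 0.8468, n = 2
1 - R_single = 0.1532
(1 - R_single)^n = 0.1532^2 = 0.0235
R_parallel = 1 - 0.0235 = 0.9765
Improvement = 0.9765 - 0.8468
Improvement = 0.1297

0.1297


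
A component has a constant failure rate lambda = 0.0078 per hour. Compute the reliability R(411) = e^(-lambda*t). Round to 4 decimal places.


lambda = 0.0078
t = 411
lambda * t = 3.2058
R(t) = e^(-3.2058)
R(t) = 0.0405

0.0405


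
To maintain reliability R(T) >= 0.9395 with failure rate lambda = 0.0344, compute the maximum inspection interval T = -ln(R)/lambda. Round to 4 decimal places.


R_target = 0.9395
lambda = 0.0344
-ln(0.9395) = 0.0624
T = 0.0624 / 0.0344
T = 1.8142

1.8142


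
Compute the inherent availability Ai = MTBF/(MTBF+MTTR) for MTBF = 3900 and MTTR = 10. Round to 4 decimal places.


MTBF = 3900
MTTR = 10
MTBF + MTTR = 3910
Ai = 3900 / 3910
Ai = 0.9974

0.9974


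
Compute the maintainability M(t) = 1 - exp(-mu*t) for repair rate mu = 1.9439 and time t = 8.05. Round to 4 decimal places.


mu = 1.9439, t = 8.05
mu * t = 1.9439 * 8.05 = 15.6484
exp(-15.6484) = 0.0
M(t) = 1 - 0.0
M(t) = 1.0

1.0


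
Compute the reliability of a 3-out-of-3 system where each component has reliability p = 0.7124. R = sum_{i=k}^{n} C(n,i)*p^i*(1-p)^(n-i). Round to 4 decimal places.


k = 3, n = 3, p = 0.7124
i=3: C(3,3)=1 * 0.7124^3 * 0.2876^0 = 0.3616
R = sum of terms = 0.3616

0.3616


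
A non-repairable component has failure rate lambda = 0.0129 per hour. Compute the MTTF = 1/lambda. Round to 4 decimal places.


lambda = 0.0129
MTTF = 1 / 0.0129
MTTF = 77.5194

77.5194


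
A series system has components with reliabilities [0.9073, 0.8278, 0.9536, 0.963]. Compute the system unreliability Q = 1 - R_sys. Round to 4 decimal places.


Components: [0.9073, 0.8278, 0.9536, 0.963]
After component 1: product = 0.9073
After component 2: product = 0.7511
After component 3: product = 0.7162
After component 4: product = 0.6897
R_sys = 0.6897
Q = 1 - 0.6897 = 0.3103

0.3103


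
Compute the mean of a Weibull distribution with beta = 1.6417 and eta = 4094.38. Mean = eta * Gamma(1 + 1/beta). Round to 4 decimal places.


beta = 1.6417, eta = 4094.38
1/beta = 0.6091
1 + 1/beta = 1.6091
Gamma(1.6091) = 0.8946
Mean = 4094.38 * 0.8946
Mean = 3662.732

3662.732


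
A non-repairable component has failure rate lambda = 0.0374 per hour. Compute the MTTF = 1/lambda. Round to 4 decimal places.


lambda = 0.0374
MTTF = 1 / 0.0374
MTTF = 26.738

26.738


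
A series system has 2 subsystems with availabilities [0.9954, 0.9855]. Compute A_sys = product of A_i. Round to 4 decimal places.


Subsystems: [0.9954, 0.9855]
After subsystem 1 (A=0.9954): product = 0.9954
After subsystem 2 (A=0.9855): product = 0.981
A_sys = 0.981

0.981


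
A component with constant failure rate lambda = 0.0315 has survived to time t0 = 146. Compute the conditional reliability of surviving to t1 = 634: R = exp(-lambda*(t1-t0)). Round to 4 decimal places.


lambda = 0.0315
t0 = 146, t1 = 634
t1 - t0 = 488
lambda * (t1-t0) = 0.0315 * 488 = 15.372
R = exp(-15.372)
R = 0.0

0.0


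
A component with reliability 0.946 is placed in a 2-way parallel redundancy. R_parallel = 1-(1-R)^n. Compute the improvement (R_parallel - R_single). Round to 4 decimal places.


R_single = 0.946, n = 2
1 - R_single = 0.054
(1 - R_single)^n = 0.054^2 = 0.0029
R_parallel = 1 - 0.0029 = 0.9971
Improvement = 0.9971 - 0.946
Improvement = 0.0511

0.0511


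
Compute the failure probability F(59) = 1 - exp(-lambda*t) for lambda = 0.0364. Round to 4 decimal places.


lambda = 0.0364, t = 59
lambda * t = 2.1476
exp(-2.1476) = 0.1168
F(t) = 1 - 0.1168
F(t) = 0.8832

0.8832


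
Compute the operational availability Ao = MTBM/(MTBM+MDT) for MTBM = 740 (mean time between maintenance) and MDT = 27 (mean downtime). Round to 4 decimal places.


MTBM = 740
MDT = 27
MTBM + MDT = 767
Ao = 740 / 767
Ao = 0.9648

0.9648


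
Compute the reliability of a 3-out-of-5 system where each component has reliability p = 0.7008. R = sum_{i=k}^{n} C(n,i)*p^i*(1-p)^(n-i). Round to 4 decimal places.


k = 3, n = 5, p = 0.7008
i=3: C(5,3)=10 * 0.7008^3 * 0.2992^2 = 0.3081
i=4: C(5,4)=5 * 0.7008^4 * 0.2992^1 = 0.3608
i=5: C(5,5)=1 * 0.7008^5 * 0.2992^0 = 0.169
R = sum of terms = 0.838

0.838


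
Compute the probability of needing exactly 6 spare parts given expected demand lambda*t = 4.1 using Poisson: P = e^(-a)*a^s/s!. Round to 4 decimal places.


a = 4.1, s = 6
e^(-a) = e^(-4.1) = 0.0166
a^s = 4.1^6 = 4750.1042
s! = 720
P = 0.0166 * 4750.1042 / 720
P = 0.1093

0.1093


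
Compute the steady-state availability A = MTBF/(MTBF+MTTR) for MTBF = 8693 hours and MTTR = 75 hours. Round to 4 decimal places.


MTBF = 8693
MTTR = 75
MTBF + MTTR = 8768
A = 8693 / 8768
A = 0.9914

0.9914


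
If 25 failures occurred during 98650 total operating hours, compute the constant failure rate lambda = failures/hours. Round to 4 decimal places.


failures = 25
total_hours = 98650
lambda = 25 / 98650
lambda = 0.0003

0.0003


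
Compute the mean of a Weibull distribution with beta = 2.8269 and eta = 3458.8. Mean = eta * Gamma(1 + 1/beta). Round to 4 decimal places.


beta = 2.8269, eta = 3458.8
1/beta = 0.3537
1 + 1/beta = 1.3537
Gamma(1.3537) = 0.8908
Mean = 3458.8 * 0.8908
Mean = 3081.0232

3081.0232


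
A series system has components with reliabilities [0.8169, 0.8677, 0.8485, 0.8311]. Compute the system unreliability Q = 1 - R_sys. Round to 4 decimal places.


Components: [0.8169, 0.8677, 0.8485, 0.8311]
After component 1: product = 0.8169
After component 2: product = 0.7088
After component 3: product = 0.6014
After component 4: product = 0.4999
R_sys = 0.4999
Q = 1 - 0.4999 = 0.5001

0.5001


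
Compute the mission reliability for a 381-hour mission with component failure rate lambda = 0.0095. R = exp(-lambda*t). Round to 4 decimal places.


lambda = 0.0095
mission_time = 381
lambda * t = 0.0095 * 381 = 3.6195
R = exp(-3.6195)
R = 0.0268

0.0268


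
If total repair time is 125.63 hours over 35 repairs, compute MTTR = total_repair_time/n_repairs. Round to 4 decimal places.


total_repair_time = 125.63
n_repairs = 35
MTTR = 125.63 / 35
MTTR = 3.5894

3.5894


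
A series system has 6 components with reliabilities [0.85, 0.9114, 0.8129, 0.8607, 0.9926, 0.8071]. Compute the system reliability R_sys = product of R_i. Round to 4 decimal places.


Components: [0.85, 0.9114, 0.8129, 0.8607, 0.9926, 0.8071]
After component 1 (R=0.85): product = 0.85
After component 2 (R=0.9114): product = 0.7747
After component 3 (R=0.8129): product = 0.6297
After component 4 (R=0.8607): product = 0.542
After component 5 (R=0.9926): product = 0.538
After component 6 (R=0.8071): product = 0.4342
R_sys = 0.4342

0.4342


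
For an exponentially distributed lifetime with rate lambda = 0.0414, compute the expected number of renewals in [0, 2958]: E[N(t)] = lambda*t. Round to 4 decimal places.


lambda = 0.0414
t = 2958
E[N(t)] = lambda * t
E[N(t)] = 0.0414 * 2958
E[N(t)] = 122.4612

122.4612


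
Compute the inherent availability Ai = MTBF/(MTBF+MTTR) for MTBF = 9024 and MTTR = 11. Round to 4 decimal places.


MTBF = 9024
MTTR = 11
MTBF + MTTR = 9035
Ai = 9024 / 9035
Ai = 0.9988

0.9988


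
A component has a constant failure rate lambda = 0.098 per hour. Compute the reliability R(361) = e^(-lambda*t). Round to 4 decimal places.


lambda = 0.098
t = 361
lambda * t = 35.378
R(t) = e^(-35.378)
R(t) = 0.0

0.0


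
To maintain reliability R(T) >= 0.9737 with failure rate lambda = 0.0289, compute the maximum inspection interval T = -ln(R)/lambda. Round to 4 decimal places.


R_target = 0.9737
lambda = 0.0289
-ln(0.9737) = 0.0267
T = 0.0267 / 0.0289
T = 0.9222

0.9222


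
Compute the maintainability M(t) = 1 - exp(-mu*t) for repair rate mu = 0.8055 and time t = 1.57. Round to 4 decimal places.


mu = 0.8055, t = 1.57
mu * t = 0.8055 * 1.57 = 1.2646
exp(-1.2646) = 0.2823
M(t) = 1 - 0.2823
M(t) = 0.7177

0.7177


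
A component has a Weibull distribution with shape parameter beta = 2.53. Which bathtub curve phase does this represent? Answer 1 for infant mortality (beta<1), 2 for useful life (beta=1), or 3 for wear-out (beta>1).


beta = 2.53
Compare beta to 1:
beta < 1 => infant mortality (phase 1)
beta = 1 => useful life (phase 2)
beta > 1 => wear-out (phase 3)
Since beta = 2.53, this is wear-out (increasing failure rate)
Phase = 3

3


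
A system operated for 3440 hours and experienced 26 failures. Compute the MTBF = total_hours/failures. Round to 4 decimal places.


total_hours = 3440
failures = 26
MTBF = 3440 / 26
MTBF = 132.3077

132.3077


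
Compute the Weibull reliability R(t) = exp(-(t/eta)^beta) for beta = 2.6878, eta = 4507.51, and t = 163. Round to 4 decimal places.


beta = 2.6878, eta = 4507.51, t = 163
t/eta = 163 / 4507.51 = 0.0362
(t/eta)^beta = 0.0362^2.6878 = 0.0001
R(t) = exp(-0.0001)
R(t) = 0.9999

0.9999


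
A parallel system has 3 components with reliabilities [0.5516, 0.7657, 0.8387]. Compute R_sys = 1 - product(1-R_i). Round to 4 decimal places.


Components: [0.5516, 0.7657, 0.8387]
(1 - 0.5516) = 0.4484, running product = 0.4484
(1 - 0.7657) = 0.2343, running product = 0.1051
(1 - 0.8387) = 0.1613, running product = 0.0169
Product of (1-R_i) = 0.0169
R_sys = 1 - 0.0169 = 0.9831

0.9831


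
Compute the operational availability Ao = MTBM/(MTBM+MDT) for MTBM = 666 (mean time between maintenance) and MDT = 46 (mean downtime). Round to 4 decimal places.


MTBM = 666
MDT = 46
MTBM + MDT = 712
Ao = 666 / 712
Ao = 0.9354

0.9354


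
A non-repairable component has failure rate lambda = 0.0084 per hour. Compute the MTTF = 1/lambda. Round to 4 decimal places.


lambda = 0.0084
MTTF = 1 / 0.0084
MTTF = 119.0476

119.0476


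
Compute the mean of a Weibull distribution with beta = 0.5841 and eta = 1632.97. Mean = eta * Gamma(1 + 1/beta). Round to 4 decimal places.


beta = 0.5841, eta = 1632.97
1/beta = 1.712
1 + 1/beta = 2.712
Gamma(2.712) = 1.5596
Mean = 1632.97 * 1.5596
Mean = 2546.8138

2546.8138


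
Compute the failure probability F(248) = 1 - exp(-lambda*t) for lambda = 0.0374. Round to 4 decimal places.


lambda = 0.0374, t = 248
lambda * t = 9.2752
exp(-9.2752) = 0.0001
F(t) = 1 - 0.0001
F(t) = 0.9999

0.9999


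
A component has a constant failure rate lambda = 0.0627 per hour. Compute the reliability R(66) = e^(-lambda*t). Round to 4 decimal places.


lambda = 0.0627
t = 66
lambda * t = 4.1382
R(t) = e^(-4.1382)
R(t) = 0.016

0.016


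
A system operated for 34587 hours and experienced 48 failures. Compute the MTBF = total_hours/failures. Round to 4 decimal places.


total_hours = 34587
failures = 48
MTBF = 34587 / 48
MTBF = 720.5625

720.5625


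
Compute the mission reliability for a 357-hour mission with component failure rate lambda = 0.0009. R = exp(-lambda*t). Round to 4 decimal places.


lambda = 0.0009
mission_time = 357
lambda * t = 0.0009 * 357 = 0.3213
R = exp(-0.3213)
R = 0.7252

0.7252


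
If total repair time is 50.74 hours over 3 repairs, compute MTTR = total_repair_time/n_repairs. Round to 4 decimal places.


total_repair_time = 50.74
n_repairs = 3
MTTR = 50.74 / 3
MTTR = 16.9133

16.9133


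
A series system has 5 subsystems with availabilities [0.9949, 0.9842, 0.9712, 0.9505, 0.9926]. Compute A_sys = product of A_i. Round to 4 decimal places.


Subsystems: [0.9949, 0.9842, 0.9712, 0.9505, 0.9926]
After subsystem 1 (A=0.9949): product = 0.9949
After subsystem 2 (A=0.9842): product = 0.9792
After subsystem 3 (A=0.9712): product = 0.951
After subsystem 4 (A=0.9505): product = 0.9039
After subsystem 5 (A=0.9926): product = 0.8972
A_sys = 0.8972

0.8972


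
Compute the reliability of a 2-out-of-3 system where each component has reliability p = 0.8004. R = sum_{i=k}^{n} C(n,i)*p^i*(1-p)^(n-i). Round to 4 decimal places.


k = 2, n = 3, p = 0.8004
i=2: C(3,2)=3 * 0.8004^2 * 0.1996^1 = 0.3836
i=3: C(3,3)=1 * 0.8004^3 * 0.1996^0 = 0.5128
R = sum of terms = 0.8964

0.8964


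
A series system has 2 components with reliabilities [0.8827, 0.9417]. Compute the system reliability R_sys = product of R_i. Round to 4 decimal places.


Components: [0.8827, 0.9417]
After component 1 (R=0.8827): product = 0.8827
After component 2 (R=0.9417): product = 0.8312
R_sys = 0.8312

0.8312


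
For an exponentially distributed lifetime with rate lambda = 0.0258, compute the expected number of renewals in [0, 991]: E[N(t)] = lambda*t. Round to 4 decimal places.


lambda = 0.0258
t = 991
E[N(t)] = lambda * t
E[N(t)] = 0.0258 * 991
E[N(t)] = 25.5678

25.5678


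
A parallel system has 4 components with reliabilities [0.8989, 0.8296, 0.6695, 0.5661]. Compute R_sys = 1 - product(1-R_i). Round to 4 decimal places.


Components: [0.8989, 0.8296, 0.6695, 0.5661]
(1 - 0.8989) = 0.1011, running product = 0.1011
(1 - 0.8296) = 0.1704, running product = 0.0172
(1 - 0.6695) = 0.3305, running product = 0.0057
(1 - 0.5661) = 0.4339, running product = 0.0025
Product of (1-R_i) = 0.0025
R_sys = 1 - 0.0025 = 0.9975

0.9975


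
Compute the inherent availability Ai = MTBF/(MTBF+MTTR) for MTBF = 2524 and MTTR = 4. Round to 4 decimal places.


MTBF = 2524
MTTR = 4
MTBF + MTTR = 2528
Ai = 2524 / 2528
Ai = 0.9984

0.9984


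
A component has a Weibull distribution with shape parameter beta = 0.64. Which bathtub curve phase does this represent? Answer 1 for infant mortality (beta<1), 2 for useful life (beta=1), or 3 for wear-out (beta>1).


beta = 0.64
Compare beta to 1:
beta < 1 => infant mortality (phase 1)
beta = 1 => useful life (phase 2)
beta > 1 => wear-out (phase 3)
Since beta = 0.64, this is infant mortality (decreasing failure rate)
Phase = 1

1


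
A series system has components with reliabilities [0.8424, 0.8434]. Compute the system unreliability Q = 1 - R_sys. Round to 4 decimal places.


Components: [0.8424, 0.8434]
After component 1: product = 0.8424
After component 2: product = 0.7105
R_sys = 0.7105
Q = 1 - 0.7105 = 0.2895

0.2895


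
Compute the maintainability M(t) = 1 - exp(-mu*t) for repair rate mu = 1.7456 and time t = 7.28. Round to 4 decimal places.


mu = 1.7456, t = 7.28
mu * t = 1.7456 * 7.28 = 12.708
exp(-12.708) = 0.0
M(t) = 1 - 0.0
M(t) = 1.0

1.0


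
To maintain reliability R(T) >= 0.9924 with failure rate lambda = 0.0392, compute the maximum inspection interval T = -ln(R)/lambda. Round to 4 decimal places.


R_target = 0.9924
lambda = 0.0392
-ln(0.9924) = 0.0076
T = 0.0076 / 0.0392
T = 0.1946

0.1946


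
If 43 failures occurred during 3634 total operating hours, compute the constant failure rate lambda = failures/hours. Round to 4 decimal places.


failures = 43
total_hours = 3634
lambda = 43 / 3634
lambda = 0.0118

0.0118


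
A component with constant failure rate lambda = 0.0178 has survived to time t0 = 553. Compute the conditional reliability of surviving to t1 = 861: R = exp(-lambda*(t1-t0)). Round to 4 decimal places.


lambda = 0.0178
t0 = 553, t1 = 861
t1 - t0 = 308
lambda * (t1-t0) = 0.0178 * 308 = 5.4824
R = exp(-5.4824)
R = 0.0042

0.0042


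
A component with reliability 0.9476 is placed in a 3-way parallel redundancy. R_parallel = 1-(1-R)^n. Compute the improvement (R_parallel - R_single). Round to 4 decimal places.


R_single = 0.9476, n = 3
1 - R_single = 0.0524
(1 - R_single)^n = 0.0524^3 = 0.0001
R_parallel = 1 - 0.0001 = 0.9999
Improvement = 0.9999 - 0.9476
Improvement = 0.0523

0.0523


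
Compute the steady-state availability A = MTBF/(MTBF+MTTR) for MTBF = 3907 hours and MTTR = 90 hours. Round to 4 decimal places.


MTBF = 3907
MTTR = 90
MTBF + MTTR = 3997
A = 3907 / 3997
A = 0.9775

0.9775


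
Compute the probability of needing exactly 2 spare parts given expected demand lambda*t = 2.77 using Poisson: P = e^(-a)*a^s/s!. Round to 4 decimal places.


a = 2.77, s = 2
e^(-a) = e^(-2.77) = 0.0627
a^s = 2.77^2 = 7.6729
s! = 2
P = 0.0627 * 7.6729 / 2
P = 0.2404

0.2404


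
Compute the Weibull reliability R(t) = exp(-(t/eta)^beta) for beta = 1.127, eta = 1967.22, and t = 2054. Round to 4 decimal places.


beta = 1.127, eta = 1967.22, t = 2054
t/eta = 2054 / 1967.22 = 1.0441
(t/eta)^beta = 1.0441^1.127 = 1.0499
R(t) = exp(-1.0499)
R(t) = 0.35

0.35


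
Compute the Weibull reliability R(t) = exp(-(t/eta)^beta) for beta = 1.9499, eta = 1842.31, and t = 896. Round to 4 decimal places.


beta = 1.9499, eta = 1842.31, t = 896
t/eta = 896 / 1842.31 = 0.4863
(t/eta)^beta = 0.4863^1.9499 = 0.2452
R(t) = exp(-0.2452)
R(t) = 0.7825

0.7825


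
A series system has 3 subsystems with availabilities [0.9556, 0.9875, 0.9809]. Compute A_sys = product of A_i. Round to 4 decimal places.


Subsystems: [0.9556, 0.9875, 0.9809]
After subsystem 1 (A=0.9556): product = 0.9556
After subsystem 2 (A=0.9875): product = 0.9437
After subsystem 3 (A=0.9809): product = 0.9256
A_sys = 0.9256

0.9256


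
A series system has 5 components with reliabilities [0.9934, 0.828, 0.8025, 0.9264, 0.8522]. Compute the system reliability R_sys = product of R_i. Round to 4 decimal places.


Components: [0.9934, 0.828, 0.8025, 0.9264, 0.8522]
After component 1 (R=0.9934): product = 0.9934
After component 2 (R=0.828): product = 0.8225
After component 3 (R=0.8025): product = 0.6601
After component 4 (R=0.9264): product = 0.6115
After component 5 (R=0.8522): product = 0.5211
R_sys = 0.5211

0.5211


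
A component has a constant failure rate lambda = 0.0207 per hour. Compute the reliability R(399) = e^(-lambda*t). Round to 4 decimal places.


lambda = 0.0207
t = 399
lambda * t = 8.2593
R(t) = e^(-8.2593)
R(t) = 0.0003

0.0003


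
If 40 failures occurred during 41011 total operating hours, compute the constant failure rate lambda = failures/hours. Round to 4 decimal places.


failures = 40
total_hours = 41011
lambda = 40 / 41011
lambda = 0.001

0.001


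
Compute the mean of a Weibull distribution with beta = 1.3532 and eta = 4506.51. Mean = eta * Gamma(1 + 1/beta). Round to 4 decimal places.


beta = 1.3532, eta = 4506.51
1/beta = 0.739
1 + 1/beta = 1.739
Gamma(1.739) = 0.9166
Mean = 4506.51 * 0.9166
Mean = 4130.6858

4130.6858


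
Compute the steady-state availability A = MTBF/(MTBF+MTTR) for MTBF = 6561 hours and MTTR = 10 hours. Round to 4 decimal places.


MTBF = 6561
MTTR = 10
MTBF + MTTR = 6571
A = 6561 / 6571
A = 0.9985

0.9985


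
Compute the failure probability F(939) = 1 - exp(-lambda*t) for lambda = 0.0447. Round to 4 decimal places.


lambda = 0.0447, t = 939
lambda * t = 41.9733
exp(-41.9733) = 0.0
F(t) = 1 - 0.0
F(t) = 1.0

1.0


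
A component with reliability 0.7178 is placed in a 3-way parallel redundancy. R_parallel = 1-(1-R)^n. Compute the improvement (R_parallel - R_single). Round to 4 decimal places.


R_single = 0.7178, n = 3
1 - R_single = 0.2822
(1 - R_single)^n = 0.2822^3 = 0.0225
R_parallel = 1 - 0.0225 = 0.9775
Improvement = 0.9775 - 0.7178
Improvement = 0.2597

0.2597


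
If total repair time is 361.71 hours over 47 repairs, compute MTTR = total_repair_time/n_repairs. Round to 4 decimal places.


total_repair_time = 361.71
n_repairs = 47
MTTR = 361.71 / 47
MTTR = 7.696

7.696


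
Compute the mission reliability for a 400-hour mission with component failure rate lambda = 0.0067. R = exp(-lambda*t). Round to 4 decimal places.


lambda = 0.0067
mission_time = 400
lambda * t = 0.0067 * 400 = 2.68
R = exp(-2.68)
R = 0.0686

0.0686


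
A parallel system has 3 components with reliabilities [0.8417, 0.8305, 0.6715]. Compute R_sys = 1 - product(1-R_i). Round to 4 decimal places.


Components: [0.8417, 0.8305, 0.6715]
(1 - 0.8417) = 0.1583, running product = 0.1583
(1 - 0.8305) = 0.1695, running product = 0.0268
(1 - 0.6715) = 0.3285, running product = 0.0088
Product of (1-R_i) = 0.0088
R_sys = 1 - 0.0088 = 0.9912

0.9912


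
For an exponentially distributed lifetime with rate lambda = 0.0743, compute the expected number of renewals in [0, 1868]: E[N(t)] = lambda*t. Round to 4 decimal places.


lambda = 0.0743
t = 1868
E[N(t)] = lambda * t
E[N(t)] = 0.0743 * 1868
E[N(t)] = 138.7924

138.7924


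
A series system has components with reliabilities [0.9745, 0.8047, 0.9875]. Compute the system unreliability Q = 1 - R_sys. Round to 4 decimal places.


Components: [0.9745, 0.8047, 0.9875]
After component 1: product = 0.9745
After component 2: product = 0.7842
After component 3: product = 0.7744
R_sys = 0.7744
Q = 1 - 0.7744 = 0.2256

0.2256


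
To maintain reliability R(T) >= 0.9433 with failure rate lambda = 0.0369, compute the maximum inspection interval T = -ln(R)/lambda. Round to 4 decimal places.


R_target = 0.9433
lambda = 0.0369
-ln(0.9433) = 0.0584
T = 0.0584 / 0.0369
T = 1.5819

1.5819


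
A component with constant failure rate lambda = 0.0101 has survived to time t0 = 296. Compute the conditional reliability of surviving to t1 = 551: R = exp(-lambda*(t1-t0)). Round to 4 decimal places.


lambda = 0.0101
t0 = 296, t1 = 551
t1 - t0 = 255
lambda * (t1-t0) = 0.0101 * 255 = 2.5755
R = exp(-2.5755)
R = 0.0761

0.0761


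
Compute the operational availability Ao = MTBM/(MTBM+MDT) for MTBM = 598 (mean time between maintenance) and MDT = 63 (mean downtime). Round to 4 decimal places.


MTBM = 598
MDT = 63
MTBM + MDT = 661
Ao = 598 / 661
Ao = 0.9047

0.9047


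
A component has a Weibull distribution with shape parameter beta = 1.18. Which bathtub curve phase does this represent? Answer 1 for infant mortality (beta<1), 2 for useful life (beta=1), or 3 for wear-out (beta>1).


beta = 1.18
Compare beta to 1:
beta < 1 => infant mortality (phase 1)
beta = 1 => useful life (phase 2)
beta > 1 => wear-out (phase 3)
Since beta = 1.18, this is wear-out (increasing failure rate)
Phase = 3

3


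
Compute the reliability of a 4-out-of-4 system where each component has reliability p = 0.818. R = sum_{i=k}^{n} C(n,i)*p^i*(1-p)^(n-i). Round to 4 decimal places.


k = 4, n = 4, p = 0.818
i=4: C(4,4)=1 * 0.818^4 * 0.182^0 = 0.4477
R = sum of terms = 0.4477

0.4477


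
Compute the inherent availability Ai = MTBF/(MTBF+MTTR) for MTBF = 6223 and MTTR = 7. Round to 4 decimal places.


MTBF = 6223
MTTR = 7
MTBF + MTTR = 6230
Ai = 6223 / 6230
Ai = 0.9989

0.9989


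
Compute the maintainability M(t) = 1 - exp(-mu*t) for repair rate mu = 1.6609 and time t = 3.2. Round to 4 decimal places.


mu = 1.6609, t = 3.2
mu * t = 1.6609 * 3.2 = 5.3149
exp(-5.3149) = 0.0049
M(t) = 1 - 0.0049
M(t) = 0.9951

0.9951


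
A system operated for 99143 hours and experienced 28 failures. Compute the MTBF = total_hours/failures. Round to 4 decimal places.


total_hours = 99143
failures = 28
MTBF = 99143 / 28
MTBF = 3540.8214

3540.8214


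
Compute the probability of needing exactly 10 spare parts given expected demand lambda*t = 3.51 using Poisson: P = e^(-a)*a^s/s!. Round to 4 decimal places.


a = 3.51, s = 10
e^(-a) = e^(-3.51) = 0.0299
a^s = 3.51^10 = 283838.4096
s! = 3628800
P = 0.0299 * 283838.4096 / 3628800
P = 0.0023

0.0023


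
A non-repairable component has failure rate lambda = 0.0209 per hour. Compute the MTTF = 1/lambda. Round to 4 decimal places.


lambda = 0.0209
MTTF = 1 / 0.0209
MTTF = 47.8469

47.8469


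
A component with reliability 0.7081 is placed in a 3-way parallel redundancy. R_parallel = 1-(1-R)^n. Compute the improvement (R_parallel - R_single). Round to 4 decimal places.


R_single = 0.7081, n = 3
1 - R_single = 0.2919
(1 - R_single)^n = 0.2919^3 = 0.0249
R_parallel = 1 - 0.0249 = 0.9751
Improvement = 0.9751 - 0.7081
Improvement = 0.267

0.267


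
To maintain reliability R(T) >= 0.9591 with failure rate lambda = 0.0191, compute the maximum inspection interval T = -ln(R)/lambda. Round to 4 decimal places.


R_target = 0.9591
lambda = 0.0191
-ln(0.9591) = 0.0418
T = 0.0418 / 0.0191
T = 2.1864

2.1864


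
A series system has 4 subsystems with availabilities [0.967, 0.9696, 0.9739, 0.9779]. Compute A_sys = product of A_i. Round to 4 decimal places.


Subsystems: [0.967, 0.9696, 0.9739, 0.9779]
After subsystem 1 (A=0.967): product = 0.967
After subsystem 2 (A=0.9696): product = 0.9376
After subsystem 3 (A=0.9739): product = 0.9131
After subsystem 4 (A=0.9779): product = 0.893
A_sys = 0.893

0.893
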